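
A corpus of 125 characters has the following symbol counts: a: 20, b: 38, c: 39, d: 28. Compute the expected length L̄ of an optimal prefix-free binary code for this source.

Probabilities are the counts divided by 125.
Repeatedly combine the two least-probable nodes; the expected code length is the sum of the merged weights.
merge 4/25 + 28/125 → 48/125
merge 38/125 + 39/125 → 77/125
merge 48/125 + 77/125 → 1
L = 48/125 + 77/125 + 1 = 2 bits/symbol.

2 bits/symbol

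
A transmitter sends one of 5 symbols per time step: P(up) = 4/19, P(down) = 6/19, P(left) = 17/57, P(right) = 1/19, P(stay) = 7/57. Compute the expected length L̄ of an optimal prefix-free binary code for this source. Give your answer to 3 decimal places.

2.175 bits/symbol

Repeatedly combine the two least-probable nodes; the expected code length is the sum of the merged weights.
merge 1/19 + 7/57 → 10/57
merge 10/57 + 4/19 → 22/57
merge 17/57 + 6/19 → 35/57
merge 22/57 + 35/57 → 1
L = 10/57 + 22/57 + 35/57 + 1 = 124/57 ≈ 2.175 bits/symbol.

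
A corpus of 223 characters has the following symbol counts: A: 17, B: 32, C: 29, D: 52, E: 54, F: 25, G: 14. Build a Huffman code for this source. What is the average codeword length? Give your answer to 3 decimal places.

2.664 bits/symbol

Probabilities are the counts divided by 223.
Repeatedly combine the two least-probable nodes; the expected code length is the sum of the merged weights.
merge 14/223 + 17/223 → 31/223
merge 25/223 + 29/223 → 54/223
merge 31/223 + 32/223 → 63/223
merge 52/223 + 54/223 → 106/223
merge 54/223 + 63/223 → 117/223
merge 106/223 + 117/223 → 1
L = 31/223 + 54/223 + 63/223 + 106/223 + 117/223 + 1 = 594/223 ≈ 2.664 bits/symbol.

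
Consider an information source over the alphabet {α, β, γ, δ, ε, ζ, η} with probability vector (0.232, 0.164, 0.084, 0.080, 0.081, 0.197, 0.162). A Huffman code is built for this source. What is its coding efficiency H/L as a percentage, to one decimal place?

98.4%

Entropy H = −Σ p log₂ p ≈ 2.6893 bits.
Huffman merges: 2/25+81/1000→161/1000; 21/250+161/1000→49/200; 81/500+41/250→163/500; 197/1000+29/125→429/1000; 49/200+163/500→571/1000; 429/1000+571/1000→1. L = 683/250 ≈ 2.7320.
Efficiency = H/L = 2.6893/2.7320 = 98.4%.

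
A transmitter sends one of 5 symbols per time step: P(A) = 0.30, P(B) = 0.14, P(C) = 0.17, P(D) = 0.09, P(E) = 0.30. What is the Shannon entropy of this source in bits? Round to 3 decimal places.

2.187 bits

H = −Σ pᵢ log₂ pᵢ.
−0.30·log₂(0.30) = 0.5211
−0.14·log₂(0.14) = 0.3971
−0.17·log₂(0.17) = 0.4346
−0.09·log₂(0.09) = 0.3127
−0.30·log₂(0.30) = 0.5211
Sum ≈ 2.1865 → 2.187 bits.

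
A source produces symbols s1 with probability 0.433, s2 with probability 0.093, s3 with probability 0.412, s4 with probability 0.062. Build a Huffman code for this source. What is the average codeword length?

Repeatedly combine the two least-probable nodes; the expected code length is the sum of the merged weights.
merge 31/500 + 93/1000 → 31/200
merge 31/200 + 103/250 → 567/1000
merge 433/1000 + 567/1000 → 1
L = 31/200 + 567/1000 + 1 = 861/500 = 1.722 bits/symbol.

1.722 bits/symbol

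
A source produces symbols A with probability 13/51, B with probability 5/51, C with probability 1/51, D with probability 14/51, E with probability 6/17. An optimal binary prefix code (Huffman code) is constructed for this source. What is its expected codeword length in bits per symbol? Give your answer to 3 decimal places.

2.118 bits/symbol

Repeatedly combine the two least-probable nodes; the expected code length is the sum of the merged weights.
merge 1/51 + 5/51 → 2/17
merge 2/17 + 13/51 → 19/51
merge 14/51 + 6/17 → 32/51
merge 19/51 + 32/51 → 1
L = 2/17 + 19/51 + 32/51 + 1 = 36/17 ≈ 2.118 bits/symbol.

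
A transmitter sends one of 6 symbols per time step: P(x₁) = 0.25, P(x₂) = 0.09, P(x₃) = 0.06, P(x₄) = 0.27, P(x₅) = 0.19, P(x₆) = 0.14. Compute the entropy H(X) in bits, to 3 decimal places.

H = −Σ pᵢ log₂ pᵢ.
−0.25·log₂(0.25) = 0.5000
−0.09·log₂(0.09) = 0.3127
−0.06·log₂(0.06) = 0.2435
−0.27·log₂(0.27) = 0.5100
−0.19·log₂(0.19) = 0.4552
−0.14·log₂(0.14) = 0.3971
Sum ≈ 2.4185 → 2.419 bits.

2.419 bits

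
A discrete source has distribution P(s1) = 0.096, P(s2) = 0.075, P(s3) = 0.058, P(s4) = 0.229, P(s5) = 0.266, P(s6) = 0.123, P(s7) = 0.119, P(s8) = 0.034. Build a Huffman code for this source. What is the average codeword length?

Repeatedly combine the two least-probable nodes; the expected code length is the sum of the merged weights.
merge 17/500 + 29/500 → 23/250
merge 3/40 + 23/250 → 167/1000
merge 12/125 + 119/1000 → 43/200
merge 123/1000 + 167/1000 → 29/100
merge 43/200 + 229/1000 → 111/250
merge 133/500 + 29/100 → 139/250
merge 111/250 + 139/250 → 1
L = 23/250 + 167/1000 + 43/200 + 29/100 + 111/250 + 139/250 + 1 = 691/250 = 2.764 bits/symbol.

2.764 bits/symbol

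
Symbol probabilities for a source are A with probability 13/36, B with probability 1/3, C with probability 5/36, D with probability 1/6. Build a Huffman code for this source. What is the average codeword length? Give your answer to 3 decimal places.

1.944 bits/symbol

Repeatedly combine the two least-probable nodes; the expected code length is the sum of the merged weights.
merge 5/36 + 1/6 → 11/36
merge 11/36 + 1/3 → 23/36
merge 13/36 + 23/36 → 1
L = 11/36 + 23/36 + 1 = 35/18 ≈ 1.944 bits/symbol.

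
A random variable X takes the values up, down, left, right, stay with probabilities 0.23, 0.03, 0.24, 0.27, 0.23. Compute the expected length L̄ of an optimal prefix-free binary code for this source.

Repeatedly combine the two least-probable nodes; the expected code length is the sum of the merged weights.
merge 3/100 + 23/100 → 13/50
merge 23/100 + 6/25 → 47/100
merge 13/50 + 27/100 → 53/100
merge 47/100 + 53/100 → 1
L = 13/50 + 47/100 + 53/100 + 1 = 113/50 = 2.26 bits/symbol.

2.26 bits/symbol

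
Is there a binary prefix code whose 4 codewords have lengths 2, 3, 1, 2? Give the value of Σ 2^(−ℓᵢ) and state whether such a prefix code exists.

1.125; no

With common denominator 2^3 = 8: Σ 2^(−ℓᵢ) = 2/8 + 1/8 + 4/8 + 2/8 = 9/8 = 1.125.
Kraft's inequality requires Σ ≤ 1; here Σ = 1.125 > 1, so no such prefix code exists.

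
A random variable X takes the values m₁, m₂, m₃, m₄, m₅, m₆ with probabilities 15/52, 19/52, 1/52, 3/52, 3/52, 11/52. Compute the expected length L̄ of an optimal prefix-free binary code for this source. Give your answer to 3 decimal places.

2.192 bits/symbol

Repeatedly combine the two least-probable nodes; the expected code length is the sum of the merged weights.
merge 1/52 + 3/52 → 1/13
merge 3/52 + 1/13 → 7/52
merge 7/52 + 11/52 → 9/26
merge 15/52 + 9/26 → 33/52
merge 19/52 + 33/52 → 1
L = 1/13 + 7/52 + 9/26 + 33/52 + 1 = 57/26 ≈ 2.192 bits/symbol.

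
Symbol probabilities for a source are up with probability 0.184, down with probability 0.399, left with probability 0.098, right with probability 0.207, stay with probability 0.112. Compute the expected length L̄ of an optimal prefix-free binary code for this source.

2.202 bits/symbol

Repeatedly combine the two least-probable nodes; the expected code length is the sum of the merged weights.
merge 49/500 + 14/125 → 21/100
merge 23/125 + 207/1000 → 391/1000
merge 21/100 + 391/1000 → 601/1000
merge 399/1000 + 601/1000 → 1
L = 21/100 + 391/1000 + 601/1000 + 1 = 1101/500 = 2.202 bits/symbol.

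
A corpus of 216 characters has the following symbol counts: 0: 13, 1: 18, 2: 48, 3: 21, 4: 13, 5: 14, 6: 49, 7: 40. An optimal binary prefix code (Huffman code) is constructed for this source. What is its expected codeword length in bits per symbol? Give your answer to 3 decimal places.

Probabilities are the counts divided by 216.
Repeatedly combine the two least-probable nodes; the expected code length is the sum of the merged weights.
merge 13/216 + 13/216 → 13/108
merge 7/108 + 1/12 → 4/27
merge 7/72 + 13/108 → 47/216
merge 4/27 + 5/27 → 1/3
merge 47/216 + 2/9 → 95/216
merge 49/216 + 1/3 → 121/216
merge 95/216 + 121/216 → 1
L = 13/108 + 4/27 + 47/216 + 1/3 + 95/216 + 121/216 + 1 = 203/72 ≈ 2.819 bits/symbol.

2.819 bits/symbol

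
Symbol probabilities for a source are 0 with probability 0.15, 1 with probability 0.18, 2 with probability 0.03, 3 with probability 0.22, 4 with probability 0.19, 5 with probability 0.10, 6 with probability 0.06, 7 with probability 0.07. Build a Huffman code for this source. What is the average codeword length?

2.84 bits/symbol

Repeatedly combine the two least-probable nodes; the expected code length is the sum of the merged weights.
merge 3/100 + 3/50 → 9/100
merge 7/100 + 9/100 → 4/25
merge 1/10 + 3/20 → 1/4
merge 4/25 + 9/50 → 17/50
merge 19/100 + 11/50 → 41/100
merge 1/4 + 17/50 → 59/100
merge 41/100 + 59/100 → 1
L = 9/100 + 4/25 + 1/4 + 17/50 + 41/100 + 59/100 + 1 = 71/25 = 2.84 bits/symbol.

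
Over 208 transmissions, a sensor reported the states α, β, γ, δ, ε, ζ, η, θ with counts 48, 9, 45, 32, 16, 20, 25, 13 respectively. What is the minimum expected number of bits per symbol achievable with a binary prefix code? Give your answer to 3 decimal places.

2.832 bits/symbol

Probabilities are the counts divided by 208.
Repeatedly combine the two least-probable nodes; the expected code length is the sum of the merged weights.
merge 9/208 + 1/16 → 11/104
merge 1/13 + 5/52 → 9/52
merge 11/104 + 25/208 → 47/208
merge 2/13 + 9/52 → 17/52
merge 45/208 + 47/208 → 23/52
merge 3/13 + 17/52 → 29/52
merge 23/52 + 29/52 → 1
L = 11/104 + 9/52 + 47/208 + 17/52 + 23/52 + 29/52 + 1 = 589/208 ≈ 2.832 bits/symbol.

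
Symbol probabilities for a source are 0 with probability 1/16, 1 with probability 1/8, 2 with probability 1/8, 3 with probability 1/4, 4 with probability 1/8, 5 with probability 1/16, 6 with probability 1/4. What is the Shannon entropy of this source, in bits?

Each probability is a power of 1/2, so log₂(1/p) is an integer.
H = Σ p·log₂(1/p) = 1/16·4 + 1/8·3 + 1/8·3 + 1/4·2 + 1/8·3 + 1/16·4 + 1/4·2 = 2.625 bits.

2.625 bits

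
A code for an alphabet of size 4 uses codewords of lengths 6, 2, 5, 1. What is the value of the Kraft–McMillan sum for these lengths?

With common denominator 2^6 = 64: Σ 2^(−ℓᵢ) = 1/64 + 16/64 + 2/64 + 32/64 = 51/64 = 0.796875.

0.796875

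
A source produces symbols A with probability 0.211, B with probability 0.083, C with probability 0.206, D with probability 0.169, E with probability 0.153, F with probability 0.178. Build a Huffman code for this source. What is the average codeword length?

Repeatedly combine the two least-probable nodes; the expected code length is the sum of the merged weights.
merge 83/1000 + 153/1000 → 59/250
merge 169/1000 + 89/500 → 347/1000
merge 103/500 + 211/1000 → 417/1000
merge 59/250 + 347/1000 → 583/1000
merge 417/1000 + 583/1000 → 1
L = 59/250 + 347/1000 + 417/1000 + 583/1000 + 1 = 2583/1000 = 2.583 bits/symbol.

2.583 bits/symbol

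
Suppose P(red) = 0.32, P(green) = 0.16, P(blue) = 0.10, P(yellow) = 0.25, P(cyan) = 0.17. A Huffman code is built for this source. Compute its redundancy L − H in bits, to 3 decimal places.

0.044 bits

Entropy H = −Σ p log₂ p ≈ 2.2158 bits.
Huffman merges: 1/10+4/25→13/50; 17/100+1/4→21/50; 13/50+8/25→29/50; 21/50+29/50→1. L = 113/50 ≈ 2.2600.
L − H = 2.2600 − 2.2158 = 0.044 bits.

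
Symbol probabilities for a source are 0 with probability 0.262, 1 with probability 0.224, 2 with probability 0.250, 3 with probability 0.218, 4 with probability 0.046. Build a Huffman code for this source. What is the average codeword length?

Repeatedly combine the two least-probable nodes; the expected code length is the sum of the merged weights.
merge 23/500 + 109/500 → 33/125
merge 28/125 + 1/4 → 237/500
merge 131/500 + 33/125 → 263/500
merge 237/500 + 263/500 → 1
L = 33/125 + 237/500 + 263/500 + 1 = 283/125 = 2.264 bits/symbol.

2.264 bits/symbol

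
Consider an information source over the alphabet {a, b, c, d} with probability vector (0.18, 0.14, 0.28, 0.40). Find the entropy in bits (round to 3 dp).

1.885 bits

H = −Σ pᵢ log₂ pᵢ.
−0.18·log₂(0.18) = 0.4453
−0.14·log₂(0.14) = 0.3971
−0.28·log₂(0.28) = 0.5142
−0.40·log₂(0.40) = 0.5288
Sum ≈ 1.8854 → 1.885 bits.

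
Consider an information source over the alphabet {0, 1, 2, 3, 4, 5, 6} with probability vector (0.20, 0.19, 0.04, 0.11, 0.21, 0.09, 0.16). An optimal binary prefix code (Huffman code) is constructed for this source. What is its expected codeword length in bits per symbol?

2.72 bits/symbol

Repeatedly combine the two least-probable nodes; the expected code length is the sum of the merged weights.
merge 1/25 + 9/100 → 13/100
merge 11/100 + 13/100 → 6/25
merge 4/25 + 19/100 → 7/20
merge 1/5 + 21/100 → 41/100
merge 6/25 + 7/20 → 59/100
merge 41/100 + 59/100 → 1
L = 13/100 + 6/25 + 7/20 + 41/100 + 59/100 + 1 = 68/25 = 2.72 bits/symbol.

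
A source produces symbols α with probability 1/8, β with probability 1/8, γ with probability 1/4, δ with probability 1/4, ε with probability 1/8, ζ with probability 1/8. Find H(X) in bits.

Each probability is a power of 1/2, so log₂(1/p) is an integer.
H = Σ p·log₂(1/p) = 1/8·3 + 1/8·3 + 1/4·2 + 1/4·2 + 1/8·3 + 1/8·3 = 2.5 bits.

2.5 bits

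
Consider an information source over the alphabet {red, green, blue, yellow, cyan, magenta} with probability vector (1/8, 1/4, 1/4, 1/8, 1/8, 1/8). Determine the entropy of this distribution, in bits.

Each probability is a power of 1/2, so log₂(1/p) is an integer.
H = Σ p·log₂(1/p) = 1/8·3 + 1/4·2 + 1/4·2 + 1/8·3 + 1/8·3 + 1/8·3 = 2.5 bits.

2.5 bits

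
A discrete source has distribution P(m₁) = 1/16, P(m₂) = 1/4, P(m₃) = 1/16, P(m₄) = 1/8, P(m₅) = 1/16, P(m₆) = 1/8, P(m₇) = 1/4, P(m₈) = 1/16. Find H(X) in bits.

Each probability is a power of 1/2, so log₂(1/p) is an integer.
H = Σ p·log₂(1/p) = 1/16·4 + 1/4·2 + 1/16·4 + 1/8·3 + 1/16·4 + 1/8·3 + 1/4·2 + 1/16·4 = 2.75 bits.

2.75 bits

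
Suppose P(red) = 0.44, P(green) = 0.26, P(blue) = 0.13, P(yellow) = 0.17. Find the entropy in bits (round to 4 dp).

1.8437 bits

H = −Σ pᵢ log₂ pᵢ.
−0.44·log₂(0.44) = 0.5211
−0.26·log₂(0.26) = 0.5053
−0.13·log₂(0.13) = 0.3826
−0.17·log₂(0.17) = 0.4346
Sum ≈ 1.8437 → 1.8437 bits.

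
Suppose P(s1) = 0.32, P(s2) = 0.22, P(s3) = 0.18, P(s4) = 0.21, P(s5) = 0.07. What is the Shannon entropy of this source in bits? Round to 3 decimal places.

H = −Σ pᵢ log₂ pᵢ.
−0.32·log₂(0.32) = 0.5260
−0.22·log₂(0.22) = 0.4806
−0.18·log₂(0.18) = 0.4453
−0.21·log₂(0.21) = 0.4728
−0.07·log₂(0.07) = 0.2686
Sum ≈ 2.1933 → 2.193 bits.

2.193 bits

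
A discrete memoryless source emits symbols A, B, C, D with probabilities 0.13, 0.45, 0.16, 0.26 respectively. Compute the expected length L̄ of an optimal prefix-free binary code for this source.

1.84 bits/symbol

Repeatedly combine the two least-probable nodes; the expected code length is the sum of the merged weights.
merge 13/100 + 4/25 → 29/100
merge 13/50 + 29/100 → 11/20
merge 9/20 + 11/20 → 1
L = 29/100 + 11/20 + 1 = 46/25 = 1.84 bits/symbol.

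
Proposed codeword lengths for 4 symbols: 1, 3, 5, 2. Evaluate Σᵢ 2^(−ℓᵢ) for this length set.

0.90625

With common denominator 2^5 = 32: Σ 2^(−ℓᵢ) = 16/32 + 4/32 + 1/32 + 8/32 = 29/32 = 0.90625.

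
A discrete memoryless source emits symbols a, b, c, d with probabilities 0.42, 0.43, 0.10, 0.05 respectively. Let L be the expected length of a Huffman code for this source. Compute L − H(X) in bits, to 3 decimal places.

0.123 bits

Entropy H = −Σ p log₂ p ≈ 1.5975 bits.
Huffman merges: 1/20+1/10→3/20; 3/20+21/50→57/100; 43/100+57/100→1. L = 43/25 ≈ 1.7200.
L − H = 1.7200 − 1.5975 = 0.123 bits.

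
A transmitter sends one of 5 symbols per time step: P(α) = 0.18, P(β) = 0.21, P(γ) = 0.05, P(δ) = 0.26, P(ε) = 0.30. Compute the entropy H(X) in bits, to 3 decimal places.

2.161 bits

H = −Σ pᵢ log₂ pᵢ.
−0.18·log₂(0.18) = 0.4453
−0.21·log₂(0.21) = 0.4728
−0.05·log₂(0.05) = 0.2161
−0.26·log₂(0.26) = 0.5053
−0.30·log₂(0.30) = 0.5211
Sum ≈ 2.1606 → 2.161 bits.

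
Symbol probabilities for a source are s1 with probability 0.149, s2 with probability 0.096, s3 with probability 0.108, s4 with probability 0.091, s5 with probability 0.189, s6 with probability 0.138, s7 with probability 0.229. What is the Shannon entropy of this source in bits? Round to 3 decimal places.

H = −Σ pᵢ log₂ pᵢ.
−0.149·log₂(0.149) = 0.4092
−0.096·log₂(0.096) = 0.3246
−0.108·log₂(0.108) = 0.3468
−0.091·log₂(0.091) = 0.3147
−0.189·log₂(0.189) = 0.4543
−0.138·log₂(0.138) = 0.3943
−0.229·log₂(0.229) = 0.4870
Sum ≈ 2.7308 → 2.731 bits.

2.731 bits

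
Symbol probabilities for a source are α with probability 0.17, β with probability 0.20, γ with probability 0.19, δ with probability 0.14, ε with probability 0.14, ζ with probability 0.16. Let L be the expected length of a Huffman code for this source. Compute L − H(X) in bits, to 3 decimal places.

Entropy H = −Σ p log₂ p ≈ 2.5714 bits.
Huffman merges: 7/50+7/50→7/25; 4/25+17/100→33/100; 19/100+1/5→39/100; 7/25+33/100→61/100; 39/100+61/100→1. L = 261/100 ≈ 2.6100.
L − H = 2.6100 − 2.5714 = 0.039 bits.

0.039 bits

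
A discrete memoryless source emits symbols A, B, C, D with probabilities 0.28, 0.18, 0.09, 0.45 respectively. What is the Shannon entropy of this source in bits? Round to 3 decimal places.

H = −Σ pᵢ log₂ pᵢ.
−0.28·log₂(0.28) = 0.5142
−0.18·log₂(0.18) = 0.4453
−0.09·log₂(0.09) = 0.3127
−0.45·log₂(0.45) = 0.5184
Sum ≈ 1.7906 → 1.791 bits.

1.791 bits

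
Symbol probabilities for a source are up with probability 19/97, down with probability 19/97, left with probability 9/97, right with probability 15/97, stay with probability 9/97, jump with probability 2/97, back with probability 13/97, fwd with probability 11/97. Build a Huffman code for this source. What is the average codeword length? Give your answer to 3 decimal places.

Repeatedly combine the two least-probable nodes; the expected code length is the sum of the merged weights.
merge 2/97 + 9/97 → 11/97
merge 9/97 + 11/97 → 20/97
merge 11/97 + 13/97 → 24/97
merge 15/97 + 19/97 → 34/97
merge 19/97 + 20/97 → 39/97
merge 24/97 + 34/97 → 58/97
merge 39/97 + 58/97 → 1
L = 11/97 + 20/97 + 24/97 + 34/97 + 39/97 + 58/97 + 1 = 283/97 ≈ 2.918 bits/symbol.

2.918 bits/symbol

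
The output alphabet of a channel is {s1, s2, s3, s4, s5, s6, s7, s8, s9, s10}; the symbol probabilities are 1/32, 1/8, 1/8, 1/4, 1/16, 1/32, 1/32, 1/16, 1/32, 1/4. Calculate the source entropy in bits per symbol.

2.875 bits

Each probability is a power of 1/2, so log₂(1/p) is an integer.
H = Σ p·log₂(1/p) = 1/32·5 + 1/8·3 + 1/8·3 + 1/4·2 + 1/16·4 + 1/32·5 + 1/32·5 + 1/16·4 + 1/32·5 + 1/4·2 = 2.875 bits.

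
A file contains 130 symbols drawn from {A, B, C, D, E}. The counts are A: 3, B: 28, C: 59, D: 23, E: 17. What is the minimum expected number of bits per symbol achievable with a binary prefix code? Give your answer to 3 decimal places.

Probabilities are the counts divided by 130.
Repeatedly combine the two least-probable nodes; the expected code length is the sum of the merged weights.
merge 3/130 + 17/130 → 2/13
merge 2/13 + 23/130 → 43/130
merge 14/65 + 43/130 → 71/130
merge 59/130 + 71/130 → 1
L = 2/13 + 43/130 + 71/130 + 1 = 132/65 ≈ 2.031 bits/symbol.

2.031 bits/symbol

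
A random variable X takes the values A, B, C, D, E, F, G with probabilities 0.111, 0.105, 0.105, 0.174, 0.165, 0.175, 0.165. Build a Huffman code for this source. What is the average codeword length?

2.825 bits/symbol

Repeatedly combine the two least-probable nodes; the expected code length is the sum of the merged weights.
merge 21/200 + 21/200 → 21/100
merge 111/1000 + 33/200 → 69/250
merge 33/200 + 87/500 → 339/1000
merge 7/40 + 21/100 → 77/200
merge 69/250 + 339/1000 → 123/200
merge 77/200 + 123/200 → 1
L = 21/100 + 69/250 + 339/1000 + 77/200 + 123/200 + 1 = 113/40 = 2.825 bits/symbol.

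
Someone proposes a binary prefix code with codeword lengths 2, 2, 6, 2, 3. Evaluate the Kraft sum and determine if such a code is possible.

0.890625; yes

With common denominator 2^6 = 64: Σ 2^(−ℓᵢ) = 16/64 + 16/64 + 1/64 + 16/64 + 8/64 = 57/64 = 0.890625.
Kraft's inequality requires Σ ≤ 1; here Σ = 0.890625 ≤ 1, so such a prefix code exists.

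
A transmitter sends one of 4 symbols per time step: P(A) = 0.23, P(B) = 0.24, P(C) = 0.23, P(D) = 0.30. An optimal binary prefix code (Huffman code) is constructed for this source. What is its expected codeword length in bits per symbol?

Repeatedly combine the two least-probable nodes; the expected code length is the sum of the merged weights.
merge 23/100 + 23/100 → 23/50
merge 6/25 + 3/10 → 27/50
merge 23/50 + 27/50 → 1
L = 23/50 + 27/50 + 1 = 2 bits/symbol.

2 bits/symbol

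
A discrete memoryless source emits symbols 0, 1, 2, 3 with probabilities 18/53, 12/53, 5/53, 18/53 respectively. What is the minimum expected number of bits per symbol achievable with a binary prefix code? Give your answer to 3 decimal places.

Repeatedly combine the two least-probable nodes; the expected code length is the sum of the merged weights.
merge 5/53 + 12/53 → 17/53
merge 17/53 + 18/53 → 35/53
merge 18/53 + 35/53 → 1
L = 17/53 + 35/53 + 1 = 105/53 ≈ 1.981 bits/symbol.

1.981 bits/symbol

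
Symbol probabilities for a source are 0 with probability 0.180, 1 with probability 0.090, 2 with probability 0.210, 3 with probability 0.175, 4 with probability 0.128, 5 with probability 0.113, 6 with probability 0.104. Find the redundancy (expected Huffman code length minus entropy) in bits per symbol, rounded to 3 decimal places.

0.044 bits

Entropy H = −Σ p log₂ p ≈ 2.7455 bits.
Huffman merges: 9/100+13/125→97/500; 113/1000+16/125→241/1000; 7/40+9/50→71/200; 97/500+21/100→101/250; 241/1000+71/200→149/250; 101/250+149/250→1. L = 279/100 ≈ 2.7900.
L − H = 2.7900 − 2.7455 = 0.044 bits.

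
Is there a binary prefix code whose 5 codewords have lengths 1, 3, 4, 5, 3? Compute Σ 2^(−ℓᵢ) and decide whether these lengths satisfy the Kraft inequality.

With common denominator 2^5 = 32: Σ 2^(−ℓᵢ) = 16/32 + 4/32 + 2/32 + 1/32 + 4/32 = 27/32 = 0.84375.
Kraft's inequality requires Σ ≤ 1; here Σ = 0.84375 ≤ 1, so such a prefix code exists.

0.84375; yes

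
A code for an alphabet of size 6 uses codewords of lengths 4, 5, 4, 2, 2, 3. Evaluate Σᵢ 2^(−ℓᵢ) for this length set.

0.78125

With common denominator 2^5 = 32: Σ 2^(−ℓᵢ) = 2/32 + 1/32 + 2/32 + 8/32 + 8/32 + 4/32 = 25/32 = 0.78125.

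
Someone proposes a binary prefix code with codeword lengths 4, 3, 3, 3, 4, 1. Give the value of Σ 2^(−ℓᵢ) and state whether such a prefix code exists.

With common denominator 2^4 = 16: Σ 2^(−ℓᵢ) = 1/16 + 2/16 + 2/16 + 2/16 + 1/16 + 8/16 = 16/16 = 1.
Kraft's inequality requires Σ ≤ 1; here Σ = 1 ≤ 1, so such a prefix code exists.

1; yes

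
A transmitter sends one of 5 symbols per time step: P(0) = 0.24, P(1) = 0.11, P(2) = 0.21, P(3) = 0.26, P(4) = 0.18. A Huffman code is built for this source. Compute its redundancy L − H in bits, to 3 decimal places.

Entropy H = −Σ p log₂ p ≈ 2.2678 bits.
Huffman merges: 11/100+9/50→29/100; 21/100+6/25→9/20; 13/50+29/100→11/20; 9/20+11/20→1. L = 229/100 ≈ 2.2900.
L − H = 2.2900 − 2.2678 = 0.022 bits.

0.022 bits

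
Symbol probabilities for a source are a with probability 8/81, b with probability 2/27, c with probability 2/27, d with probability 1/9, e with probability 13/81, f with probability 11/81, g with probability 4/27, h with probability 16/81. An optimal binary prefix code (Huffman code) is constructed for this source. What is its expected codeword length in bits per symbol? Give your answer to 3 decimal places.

Repeatedly combine the two least-probable nodes; the expected code length is the sum of the merged weights.
merge 2/27 + 2/27 → 4/27
merge 8/81 + 1/9 → 17/81
merge 11/81 + 4/27 → 23/81
merge 4/27 + 13/81 → 25/81
merge 16/81 + 17/81 → 11/27
merge 23/81 + 25/81 → 16/27
merge 11/27 + 16/27 → 1
L = 4/27 + 17/81 + 23/81 + 25/81 + 11/27 + 16/27 + 1 = 239/81 ≈ 2.951 bits/symbol.

2.951 bits/symbol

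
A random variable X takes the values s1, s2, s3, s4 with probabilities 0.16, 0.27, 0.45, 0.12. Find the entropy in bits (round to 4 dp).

H = −Σ pᵢ log₂ pᵢ.
−0.16·log₂(0.16) = 0.4230
−0.27·log₂(0.27) = 0.5100
−0.45·log₂(0.45) = 0.5184
−0.12·log₂(0.12) = 0.3671
Sum ≈ 1.8185 → 1.8185 bits.

1.8185 bits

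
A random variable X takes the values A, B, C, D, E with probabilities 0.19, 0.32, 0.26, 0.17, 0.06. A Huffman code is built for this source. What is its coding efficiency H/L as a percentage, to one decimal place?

Entropy H = −Σ p log₂ p ≈ 2.1647 bits.
Huffman merges: 3/50+17/100→23/100; 19/100+23/100→21/50; 13/50+8/25→29/50; 21/50+29/50→1. L = 223/100 ≈ 2.2300.
Efficiency = H/L = 2.1647/2.2300 = 97.1%.

97.1%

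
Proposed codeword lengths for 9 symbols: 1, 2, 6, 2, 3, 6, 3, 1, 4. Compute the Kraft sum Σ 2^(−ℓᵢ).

With common denominator 2^6 = 64: Σ 2^(−ℓᵢ) = 32/64 + 16/64 + 1/64 + 16/64 + 8/64 + 1/64 + 8/64 + 32/64 + 4/64 = 118/64 = 1.84375.

1.84375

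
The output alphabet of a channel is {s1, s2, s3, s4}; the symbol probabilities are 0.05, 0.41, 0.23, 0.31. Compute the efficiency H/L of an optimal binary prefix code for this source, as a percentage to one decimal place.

93.8%

Entropy H = −Σ p log₂ p ≈ 1.7549 bits.
Huffman merges: 1/20+23/100→7/25; 7/25+31/100→59/100; 41/100+59/100→1. L = 187/100 ≈ 1.8700.
Efficiency = H/L = 1.7549/1.8700 = 93.8%.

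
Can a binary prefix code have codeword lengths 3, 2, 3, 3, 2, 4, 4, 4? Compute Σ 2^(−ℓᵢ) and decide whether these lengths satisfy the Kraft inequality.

1.0625; no

With common denominator 2^4 = 16: Σ 2^(−ℓᵢ) = 2/16 + 4/16 + 2/16 + 2/16 + 4/16 + 1/16 + 1/16 + 1/16 = 17/16 = 1.0625.
Kraft's inequality requires Σ ≤ 1; here Σ = 1.0625 > 1, so no such prefix code exists.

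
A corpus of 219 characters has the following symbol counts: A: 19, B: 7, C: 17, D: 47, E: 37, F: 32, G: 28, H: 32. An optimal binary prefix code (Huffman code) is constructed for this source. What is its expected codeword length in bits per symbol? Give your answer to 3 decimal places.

Probabilities are the counts divided by 219.
Repeatedly combine the two least-probable nodes; the expected code length is the sum of the merged weights.
merge 7/219 + 17/219 → 8/73
merge 19/219 + 8/73 → 43/219
merge 28/219 + 32/219 → 20/73
merge 32/219 + 37/219 → 23/73
merge 43/219 + 47/219 → 30/73
merge 20/73 + 23/73 → 43/73
merge 30/73 + 43/73 → 1
L = 8/73 + 43/219 + 20/73 + 23/73 + 30/73 + 43/73 + 1 = 634/219 ≈ 2.895 bits/symbol.

2.895 bits/symbol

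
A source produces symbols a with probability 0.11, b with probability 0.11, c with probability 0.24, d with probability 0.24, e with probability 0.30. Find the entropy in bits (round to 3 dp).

H = −Σ pᵢ log₂ pᵢ.
−0.11·log₂(0.11) = 0.3503
−0.11·log₂(0.11) = 0.3503
−0.24·log₂(0.24) = 0.4941
−0.24·log₂(0.24) = 0.4941
−0.30·log₂(0.30) = 0.5211
Sum ≈ 2.2099 → 2.210 bits.

2.210 bits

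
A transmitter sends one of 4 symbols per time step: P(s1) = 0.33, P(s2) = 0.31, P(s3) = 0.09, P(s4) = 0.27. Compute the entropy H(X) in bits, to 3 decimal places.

1.874 bits

H = −Σ pᵢ log₂ pᵢ.
−0.33·log₂(0.33) = 0.5278
−0.31·log₂(0.31) = 0.5238
−0.09·log₂(0.09) = 0.3127
−0.27·log₂(0.27) = 0.5100
Sum ≈ 1.8743 → 1.874 bits.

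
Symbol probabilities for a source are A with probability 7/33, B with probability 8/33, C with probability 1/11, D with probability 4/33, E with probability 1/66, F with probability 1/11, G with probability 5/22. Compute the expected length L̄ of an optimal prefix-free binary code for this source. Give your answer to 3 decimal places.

2.621 bits/symbol

Repeatedly combine the two least-probable nodes; the expected code length is the sum of the merged weights.
merge 1/66 + 1/11 → 7/66
merge 1/11 + 7/66 → 13/66
merge 4/33 + 13/66 → 7/22
merge 7/33 + 5/22 → 29/66
merge 8/33 + 7/22 → 37/66
merge 29/66 + 37/66 → 1
L = 7/66 + 13/66 + 7/22 + 29/66 + 37/66 + 1 = 173/66 ≈ 2.621 bits/symbol.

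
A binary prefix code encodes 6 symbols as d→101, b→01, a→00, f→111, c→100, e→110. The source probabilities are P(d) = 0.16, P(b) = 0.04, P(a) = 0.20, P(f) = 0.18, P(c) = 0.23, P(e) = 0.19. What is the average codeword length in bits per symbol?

L̄ = Σ pᵢ·ℓᵢ = 0.16·3 + 0.04·2 + 0.20·2 + 0.18·3 + 0.23·3 + 0.19·3 = 2.76 bits/symbol.

2.76 bits/symbol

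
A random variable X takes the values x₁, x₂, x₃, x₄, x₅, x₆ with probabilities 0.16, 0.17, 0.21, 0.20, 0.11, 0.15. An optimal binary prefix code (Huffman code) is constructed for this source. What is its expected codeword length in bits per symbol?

Repeatedly combine the two least-probable nodes; the expected code length is the sum of the merged weights.
merge 11/100 + 3/20 → 13/50
merge 4/25 + 17/100 → 33/100
merge 1/5 + 21/100 → 41/100
merge 13/50 + 33/100 → 59/100
merge 41/100 + 59/100 → 1
L = 13/50 + 33/100 + 41/100 + 59/100 + 1 = 259/100 = 2.59 bits/symbol.

2.59 bits/symbol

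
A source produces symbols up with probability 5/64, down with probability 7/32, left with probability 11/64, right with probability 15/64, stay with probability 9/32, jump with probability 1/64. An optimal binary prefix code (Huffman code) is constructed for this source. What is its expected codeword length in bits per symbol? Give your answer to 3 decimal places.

Repeatedly combine the two least-probable nodes; the expected code length is the sum of the merged weights.
merge 1/64 + 5/64 → 3/32
merge 3/32 + 11/64 → 17/64
merge 7/32 + 15/64 → 29/64
merge 17/64 + 9/32 → 35/64
merge 29/64 + 35/64 → 1
L = 3/32 + 17/64 + 29/64 + 35/64 + 1 = 151/64 ≈ 2.359 bits/symbol.

2.359 bits/symbol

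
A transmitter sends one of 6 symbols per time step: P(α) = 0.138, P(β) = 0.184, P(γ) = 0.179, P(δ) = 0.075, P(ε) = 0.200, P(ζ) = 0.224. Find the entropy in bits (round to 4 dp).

2.5161 bits

H = −Σ pᵢ log₂ pᵢ.
−0.138·log₂(0.138) = 0.3943
−0.184·log₂(0.184) = 0.4494
−0.179·log₂(0.179) = 0.4443
−0.075·log₂(0.075) = 0.2803
−0.200·log₂(0.200) = 0.4644
−0.224·log₂(0.224) = 0.4835
Sum ≈ 2.5161 → 2.5161 bits.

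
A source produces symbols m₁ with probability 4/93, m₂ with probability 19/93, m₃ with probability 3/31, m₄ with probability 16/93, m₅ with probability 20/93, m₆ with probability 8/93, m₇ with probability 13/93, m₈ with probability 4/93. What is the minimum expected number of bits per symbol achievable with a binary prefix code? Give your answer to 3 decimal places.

Repeatedly combine the two least-probable nodes; the expected code length is the sum of the merged weights.
merge 4/93 + 4/93 → 8/93
merge 8/93 + 8/93 → 16/93
merge 3/31 + 13/93 → 22/93
merge 16/93 + 16/93 → 32/93
merge 19/93 + 20/93 → 13/31
merge 22/93 + 32/93 → 18/31
merge 13/31 + 18/31 → 1
L = 8/93 + 16/93 + 22/93 + 32/93 + 13/31 + 18/31 + 1 = 88/31 ≈ 2.839 bits/symbol.

2.839 bits/symbol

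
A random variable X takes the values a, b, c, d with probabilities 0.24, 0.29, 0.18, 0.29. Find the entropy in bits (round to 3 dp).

1.975 bits

H = −Σ pᵢ log₂ pᵢ.
−0.24·log₂(0.24) = 0.4941
−0.29·log₂(0.29) = 0.5179
−0.18·log₂(0.18) = 0.4453
−0.29·log₂(0.29) = 0.5179
Sum ≈ 1.9752 → 1.975 bits.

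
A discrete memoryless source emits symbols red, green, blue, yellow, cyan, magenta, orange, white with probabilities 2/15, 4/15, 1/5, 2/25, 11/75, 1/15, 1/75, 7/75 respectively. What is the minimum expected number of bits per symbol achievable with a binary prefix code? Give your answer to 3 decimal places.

Repeatedly combine the two least-probable nodes; the expected code length is the sum of the merged weights.
merge 1/75 + 1/15 → 2/25
merge 2/25 + 2/25 → 4/25
merge 7/75 + 2/15 → 17/75
merge 11/75 + 4/25 → 23/75
merge 1/5 + 17/75 → 32/75
merge 4/15 + 23/75 → 43/75
merge 32/75 + 43/75 → 1
L = 2/25 + 4/25 + 17/75 + 23/75 + 32/75 + 43/75 + 1 = 208/75 ≈ 2.773 bits/symbol.

2.773 bits/symbol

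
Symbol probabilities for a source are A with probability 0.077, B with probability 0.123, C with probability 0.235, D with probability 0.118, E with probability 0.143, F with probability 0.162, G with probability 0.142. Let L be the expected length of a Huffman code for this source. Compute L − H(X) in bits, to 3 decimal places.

Entropy H = −Σ p log₂ p ≈ 2.7380 bits.
Huffman merges: 77/1000+59/500→39/200; 123/1000+71/500→53/200; 143/1000+81/500→61/200; 39/200+47/200→43/100; 53/200+61/200→57/100; 43/100+57/100→1. L = 553/200 ≈ 2.7650.
L − H = 2.7650 − 2.7380 = 0.027 bits.

0.027 bits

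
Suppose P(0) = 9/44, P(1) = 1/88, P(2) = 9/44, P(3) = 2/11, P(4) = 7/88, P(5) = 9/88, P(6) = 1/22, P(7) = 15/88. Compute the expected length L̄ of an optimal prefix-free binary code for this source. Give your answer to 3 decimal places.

Repeatedly combine the two least-probable nodes; the expected code length is the sum of the merged weights.
merge 1/88 + 1/22 → 5/88
merge 5/88 + 7/88 → 3/22
merge 9/88 + 3/22 → 21/88
merge 15/88 + 2/11 → 31/88
merge 9/44 + 9/44 → 9/22
merge 21/88 + 31/88 → 13/22
merge 9/22 + 13/22 → 1
L = 5/88 + 3/22 + 21/88 + 31/88 + 9/22 + 13/22 + 1 = 245/88 ≈ 2.784 bits/symbol.

2.784 bits/symbol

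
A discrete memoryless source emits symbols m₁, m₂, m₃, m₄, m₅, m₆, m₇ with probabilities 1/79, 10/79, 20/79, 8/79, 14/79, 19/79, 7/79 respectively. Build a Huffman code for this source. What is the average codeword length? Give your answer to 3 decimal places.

2.608 bits/symbol

Repeatedly combine the two least-probable nodes; the expected code length is the sum of the merged weights.
merge 1/79 + 7/79 → 8/79
merge 8/79 + 8/79 → 16/79
merge 10/79 + 14/79 → 24/79
merge 16/79 + 19/79 → 35/79
merge 20/79 + 24/79 → 44/79
merge 35/79 + 44/79 → 1
L = 8/79 + 16/79 + 24/79 + 35/79 + 44/79 + 1 = 206/79 ≈ 2.608 bits/symbol.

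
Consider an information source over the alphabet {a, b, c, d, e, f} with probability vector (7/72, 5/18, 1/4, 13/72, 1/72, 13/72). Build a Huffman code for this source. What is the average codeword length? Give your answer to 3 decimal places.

Repeatedly combine the two least-probable nodes; the expected code length is the sum of the merged weights.
merge 1/72 + 7/72 → 1/9
merge 1/9 + 13/72 → 7/24
merge 13/72 + 1/4 → 31/72
merge 5/18 + 7/24 → 41/72
merge 31/72 + 41/72 → 1
L = 1/9 + 7/24 + 31/72 + 41/72 + 1 = 173/72 ≈ 2.403 bits/symbol.

2.403 bits/symbol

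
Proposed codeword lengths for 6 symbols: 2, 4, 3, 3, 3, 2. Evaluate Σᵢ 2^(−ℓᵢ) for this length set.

With common denominator 2^4 = 16: Σ 2^(−ℓᵢ) = 4/16 + 1/16 + 2/16 + 2/16 + 2/16 + 4/16 = 15/16 = 0.9375.

0.9375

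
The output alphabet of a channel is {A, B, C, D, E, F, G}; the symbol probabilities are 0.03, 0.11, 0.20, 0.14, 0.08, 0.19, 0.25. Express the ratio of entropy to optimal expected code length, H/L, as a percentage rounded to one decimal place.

98.1%

Entropy H = −Σ p log₂ p ≈ 2.6103 bits.
Huffman merges: 3/100+2/25→11/100; 11/100+11/100→11/50; 7/50+19/100→33/100; 1/5+11/50→21/50; 1/4+33/100→29/50; 21/50+29/50→1. L = 133/50 ≈ 2.6600.
Efficiency = H/L = 2.6103/2.6600 = 98.1%.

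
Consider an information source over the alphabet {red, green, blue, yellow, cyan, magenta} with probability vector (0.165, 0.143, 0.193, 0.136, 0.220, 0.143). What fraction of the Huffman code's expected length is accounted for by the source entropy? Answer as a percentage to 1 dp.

Entropy H = −Σ p log₂ p ≈ 2.5615 bits.
Huffman merges: 17/125+143/1000→279/1000; 143/1000+33/200→77/250; 193/1000+11/50→413/1000; 279/1000+77/250→587/1000; 413/1000+587/1000→1. L = 2587/1000 ≈ 2.5870.
Efficiency = H/L = 2.5615/2.5870 = 99.0%.

99.0%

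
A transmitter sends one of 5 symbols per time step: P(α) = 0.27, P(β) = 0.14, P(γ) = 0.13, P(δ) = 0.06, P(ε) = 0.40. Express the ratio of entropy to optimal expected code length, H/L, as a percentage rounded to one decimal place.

97.3%

Entropy H = −Σ p log₂ p ≈ 2.0621 bits.
Huffman merges: 3/50+13/100→19/100; 7/50+19/100→33/100; 27/100+33/100→3/5; 2/5+3/5→1. L = 53/25 ≈ 2.1200.
Efficiency = H/L = 2.0621/2.1200 = 97.3%.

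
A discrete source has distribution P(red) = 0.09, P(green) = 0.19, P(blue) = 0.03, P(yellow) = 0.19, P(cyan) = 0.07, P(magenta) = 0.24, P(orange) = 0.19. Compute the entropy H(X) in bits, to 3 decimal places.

2.593 bits

H = −Σ pᵢ log₂ pᵢ.
−0.09·log₂(0.09) = 0.3127
−0.19·log₂(0.19) = 0.4552
−0.03·log₂(0.03) = 0.1518
−0.19·log₂(0.19) = 0.4552
−0.07·log₂(0.07) = 0.2686
−0.24·log₂(0.24) = 0.4941
−0.19·log₂(0.19) = 0.4552
Sum ≈ 2.5928 → 2.593 bits.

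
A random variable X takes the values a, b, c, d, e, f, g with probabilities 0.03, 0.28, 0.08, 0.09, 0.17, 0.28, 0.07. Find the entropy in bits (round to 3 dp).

2.488 bits

H = −Σ pᵢ log₂ pᵢ.
−0.03·log₂(0.03) = 0.1518
−0.28·log₂(0.28) = 0.5142
−0.08·log₂(0.08) = 0.2915
−0.09·log₂(0.09) = 0.3127
−0.17·log₂(0.17) = 0.4346
−0.28·log₂(0.28) = 0.5142
−0.07·log₂(0.07) = 0.2686
Sum ≈ 2.4875 → 2.488 bits.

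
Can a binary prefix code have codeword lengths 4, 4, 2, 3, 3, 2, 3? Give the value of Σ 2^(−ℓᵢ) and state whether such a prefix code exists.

With common denominator 2^4 = 16: Σ 2^(−ℓᵢ) = 1/16 + 1/16 + 4/16 + 2/16 + 2/16 + 4/16 + 2/16 = 16/16 = 1.
Kraft's inequality requires Σ ≤ 1; here Σ = 1 ≤ 1, so such a prefix code exists.

1; yes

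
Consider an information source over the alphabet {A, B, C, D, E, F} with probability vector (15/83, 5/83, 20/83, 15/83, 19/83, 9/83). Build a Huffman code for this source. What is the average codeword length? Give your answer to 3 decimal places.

Repeatedly combine the two least-probable nodes; the expected code length is the sum of the merged weights.
merge 5/83 + 9/83 → 14/83
merge 14/83 + 15/83 → 29/83
merge 15/83 + 19/83 → 34/83
merge 20/83 + 29/83 → 49/83
merge 34/83 + 49/83 → 1
L = 14/83 + 29/83 + 34/83 + 49/83 + 1 = 209/83 ≈ 2.518 bits/symbol.

2.518 bits/symbol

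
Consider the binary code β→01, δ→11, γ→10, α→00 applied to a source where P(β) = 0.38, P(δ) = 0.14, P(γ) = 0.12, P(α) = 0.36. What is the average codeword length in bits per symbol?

L̄ = Σ pᵢ·ℓᵢ = 0.38·2 + 0.14·2 + 0.12·2 + 0.36·2 = 2 bits/symbol.

2 bits/symbol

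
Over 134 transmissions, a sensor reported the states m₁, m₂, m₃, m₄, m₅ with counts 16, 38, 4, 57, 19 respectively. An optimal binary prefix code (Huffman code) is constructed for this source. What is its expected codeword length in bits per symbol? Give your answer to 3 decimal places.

Probabilities are the counts divided by 134.
Repeatedly combine the two least-probable nodes; the expected code length is the sum of the merged weights.
merge 2/67 + 8/67 → 10/67
merge 19/134 + 10/67 → 39/134
merge 19/67 + 39/134 → 77/134
merge 57/134 + 77/134 → 1
L = 10/67 + 39/134 + 77/134 + 1 = 135/67 ≈ 2.015 bits/symbol.

2.015 bits/symbol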